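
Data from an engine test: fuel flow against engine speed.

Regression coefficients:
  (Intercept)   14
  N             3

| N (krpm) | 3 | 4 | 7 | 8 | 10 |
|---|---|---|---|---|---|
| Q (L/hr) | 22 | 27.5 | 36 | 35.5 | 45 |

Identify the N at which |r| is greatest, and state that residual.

N = 8, r = -2.5

N=3: Q̂ = 14 + 3·3 = 23; r = 22 − 23 = -1
N=4: Q̂ = 14 + 3·4 = 26; r = 27.5 − 26 = 1.5
N=7: Q̂ = 14 + 3·7 = 35; r = 36 − 35 = 1
N=8: Q̂ = 14 + 3·8 = 38; r = 35.5 − 38 = -2.5
N=10: Q̂ = 14 + 3·10 = 44; r = 45 − 44 = 1
Largest |r| is 2.5 at N = 8, residual -2.5.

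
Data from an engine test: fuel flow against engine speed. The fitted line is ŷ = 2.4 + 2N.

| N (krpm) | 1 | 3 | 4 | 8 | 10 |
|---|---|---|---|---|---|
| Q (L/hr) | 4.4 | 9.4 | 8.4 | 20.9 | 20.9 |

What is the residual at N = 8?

ŷ = 2.4 + 2·8 = 18.4
e = 20.9 − 18.4 = 2.5

e = 2.5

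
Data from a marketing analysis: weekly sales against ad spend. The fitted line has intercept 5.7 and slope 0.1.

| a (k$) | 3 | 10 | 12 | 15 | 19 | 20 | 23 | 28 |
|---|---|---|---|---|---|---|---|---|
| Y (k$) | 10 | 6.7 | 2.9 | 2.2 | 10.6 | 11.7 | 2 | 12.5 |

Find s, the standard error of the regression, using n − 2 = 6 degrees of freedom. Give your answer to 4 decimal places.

s = 4.7258

a=3: Ŷ = 5.7 + 0.1·3 = 6; e = 10 − 6 = 4
a=10: Ŷ = 5.7 + 0.1·10 = 6.7; e = 6.7 − 6.7 = 0
a=12: Ŷ = 5.7 + 0.1·12 = 6.9; e = 2.9 − 6.9 = -4
a=15: Ŷ = 5.7 + 0.1·15 = 7.2; e = 2.2 − 7.2 = -5
a=19: Ŷ = 5.7 + 0.1·19 = 7.6; e = 10.6 − 7.6 = 3
a=20: Ŷ = 5.7 + 0.1·20 = 7.7; e = 11.7 − 7.7 = 4
a=23: Ŷ = 5.7 + 0.1·23 = 8; e = 2 − 8 = -6
a=28: Ŷ = 5.7 + 0.1·28 = 8.5; e = 12.5 − 8.5 = 4
SSE = 16 + 0 + 16 + 25 + 9 + 16 + 36 + 16 = 134
s = √(134/6) = √22.3333 ≈ 4.7258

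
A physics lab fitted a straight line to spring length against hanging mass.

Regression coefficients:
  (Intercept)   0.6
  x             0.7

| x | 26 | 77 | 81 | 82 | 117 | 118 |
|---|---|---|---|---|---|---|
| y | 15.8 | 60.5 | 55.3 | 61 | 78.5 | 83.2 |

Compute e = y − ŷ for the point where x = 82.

ŷ = 0.6 + 0.7·82 = 58
e = 61 − 58 = 3

e = 3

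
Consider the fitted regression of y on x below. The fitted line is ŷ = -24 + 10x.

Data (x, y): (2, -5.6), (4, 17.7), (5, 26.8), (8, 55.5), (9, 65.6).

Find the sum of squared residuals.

SSE = 6.5

x=2: ŷ = -24 + 10·2 = -4; e = -5.6 − (-4) = -1.6
x=4: ŷ = -24 + 10·4 = 16; e = 17.7 − 16 = 1.7
x=5: ŷ = -24 + 10·5 = 26; e = 26.8 − 26 = 0.8
x=8: ŷ = -24 + 10·8 = 56; e = 55.5 − 56 = -0.5
x=9: ŷ = -24 + 10·9 = 66; e = 65.6 − 66 = -0.4
SSE = 2.56 + 2.89 + 0.64 + 0.25 + 0.16 = 6.5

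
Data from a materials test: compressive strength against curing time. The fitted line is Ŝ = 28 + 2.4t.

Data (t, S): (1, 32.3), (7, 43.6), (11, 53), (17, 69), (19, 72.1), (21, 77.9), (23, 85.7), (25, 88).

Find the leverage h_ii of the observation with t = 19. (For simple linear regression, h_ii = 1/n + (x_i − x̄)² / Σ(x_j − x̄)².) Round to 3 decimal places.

h = 0.150

t̄ = (1 + 7 + 11 + 17 + 19 + 21 + 23 + 25)/8 = 15.5
Σ(t − t̄)² = 210.25 + 72.25 + 20.25 + 2.25 + 12.25 + 30.25 + 56.25 + 90.25 = 494
h = 1/8 + (3.5)²/494 = 0.125 + 0.0247976 = 0.150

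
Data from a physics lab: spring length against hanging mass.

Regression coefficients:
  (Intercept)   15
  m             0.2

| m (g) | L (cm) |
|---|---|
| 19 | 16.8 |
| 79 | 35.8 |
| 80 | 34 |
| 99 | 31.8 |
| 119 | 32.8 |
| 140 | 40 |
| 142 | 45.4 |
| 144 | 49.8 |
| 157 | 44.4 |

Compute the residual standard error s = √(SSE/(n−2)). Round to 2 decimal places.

m=19: L̂ = 15 + 0.2·19 = 18.8; e = 16.8 − 18.8 = -2
m=79: L̂ = 15 + 0.2·79 = 30.8; e = 35.8 − 30.8 = 5
m=80: L̂ = 15 + 0.2·80 = 31; e = 34 − 31 = 3
m=99: L̂ = 15 + 0.2·99 = 34.8; e = 31.8 − 34.8 = -3
m=119: L̂ = 15 + 0.2·119 = 38.8; e = 32.8 − 38.8 = -6
m=140: L̂ = 15 + 0.2·140 = 43; e = 40 − 43 = -3
m=142: L̂ = 15 + 0.2·142 = 43.4; e = 45.4 − 43.4 = 2
m=144: L̂ = 15 + 0.2·144 = 43.8; e = 49.8 − 43.8 = 6
m=157: L̂ = 15 + 0.2·157 = 46.4; e = 44.4 − 46.4 = -2
SSE = 4 + 25 + 9 + 9 + 36 + 9 + 4 + 36 + 4 = 136
s = √(136/7) = √19.4286 ≈ 4.41

s = 4.41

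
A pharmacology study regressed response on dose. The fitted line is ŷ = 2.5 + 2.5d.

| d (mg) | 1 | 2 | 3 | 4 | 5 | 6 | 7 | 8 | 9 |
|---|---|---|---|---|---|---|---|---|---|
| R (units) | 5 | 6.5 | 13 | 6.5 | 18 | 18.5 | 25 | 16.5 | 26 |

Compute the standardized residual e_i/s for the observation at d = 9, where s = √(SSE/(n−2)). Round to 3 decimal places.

d=1: ŷ = 2.5 + 2.5·1 = 5; e = 5 − 5 = 0
d=2: ŷ = 2.5 + 2.5·2 = 7.5; e = 6.5 − 7.5 = -1
d=3: ŷ = 2.5 + 2.5·3 = 10; e = 13 − 10 = 3
d=4: ŷ = 2.5 + 2.5·4 = 12.5; e = 6.5 − 12.5 = -6
d=5: ŷ = 2.5 + 2.5·5 = 15; e = 18 − 15 = 3
d=6: ŷ = 2.5 + 2.5·6 = 17.5; e = 18.5 − 17.5 = 1
d=7: ŷ = 2.5 + 2.5·7 = 20; e = 25 − 20 = 5
d=8: ŷ = 2.5 + 2.5·8 = 22.5; e = 16.5 − 22.5 = -6
d=9: ŷ = 2.5 + 2.5·9 = 25; e = 26 − 25 = 1
SSE = 0 + 1 + 9 + 36 + 9 + 1 + 25 + 36 + 1 = 118
s = √(118/7) = 4.10575
e/s = 1 / 4.10575 = 0.244

0.244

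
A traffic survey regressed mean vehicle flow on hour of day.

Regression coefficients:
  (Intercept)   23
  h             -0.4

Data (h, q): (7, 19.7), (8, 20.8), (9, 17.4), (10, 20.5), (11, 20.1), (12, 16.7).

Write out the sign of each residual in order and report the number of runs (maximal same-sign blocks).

5 runs

h=7: q̂ = 23 − 0.4·7 = 20.2; r = 19.7 − 20.2 = -0.5
h=8: q̂ = 23 − 0.4·8 = 19.8; r = 20.8 − 19.8 = 1
h=9: q̂ = 23 − 0.4·9 = 19.4; r = 17.4 − 19.4 = -2
h=10: q̂ = 23 − 0.4·10 = 19; r = 20.5 − 19 = 1.5
h=11: q̂ = 23 − 0.4·11 = 18.6; r = 20.1 − 18.6 = 1.5
h=12: q̂ = 23 − 0.4·12 = 18.2; r = 16.7 − 18.2 = -1.5
Signs: − + − + + −
Runs: −×1, +×1, −×1, +×2, −×1 → 5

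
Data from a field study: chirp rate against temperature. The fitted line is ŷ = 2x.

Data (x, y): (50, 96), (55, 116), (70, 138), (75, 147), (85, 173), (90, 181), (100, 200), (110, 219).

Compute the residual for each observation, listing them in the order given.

-4, 6, -2, -3, 3, 1, 0, -1

x=50: ŷ = 2·50 = 100; e = 96 − 100 = -4
x=55: ŷ = 2·55 = 110; e = 116 − 110 = 6
x=70: ŷ = 2·70 = 140; e = 138 − 140 = -2
x=75: ŷ = 2·75 = 150; e = 147 − 150 = -3
x=85: ŷ = 2·85 = 170; e = 173 − 170 = 3
x=90: ŷ = 2·90 = 180; e = 181 − 180 = 1
x=100: ŷ = 2·100 = 200; e = 200 − 200 = 0
x=110: ŷ = 2·110 = 220; e = 219 − 220 = -1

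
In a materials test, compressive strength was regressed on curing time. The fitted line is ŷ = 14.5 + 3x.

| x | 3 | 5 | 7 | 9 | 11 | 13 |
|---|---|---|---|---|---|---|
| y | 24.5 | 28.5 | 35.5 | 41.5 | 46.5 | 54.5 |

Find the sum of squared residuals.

SSE = 4

x=3: ŷ = 14.5 + 3·3 = 23.5; r = 24.5 − 23.5 = 1
x=5: ŷ = 14.5 + 3·5 = 29.5; r = 28.5 − 29.5 = -1
x=7: ŷ = 14.5 + 3·7 = 35.5; r = 35.5 − 35.5 = 0
x=9: ŷ = 14.5 + 3·9 = 41.5; r = 41.5 − 41.5 = 0
x=11: ŷ = 14.5 + 3·11 = 47.5; r = 46.5 − 47.5 = -1
x=13: ŷ = 14.5 + 3·13 = 53.5; r = 54.5 − 53.5 = 1
SSE = 1 + 1 + 0 + 0 + 1 + 1 = 4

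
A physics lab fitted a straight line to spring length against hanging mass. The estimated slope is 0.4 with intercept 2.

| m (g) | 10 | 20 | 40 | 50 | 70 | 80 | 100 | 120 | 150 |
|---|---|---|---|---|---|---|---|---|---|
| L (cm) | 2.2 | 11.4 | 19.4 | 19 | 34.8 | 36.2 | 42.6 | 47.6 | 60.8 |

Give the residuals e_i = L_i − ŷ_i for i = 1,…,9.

m=10: ŷ = 2 + 0.4·10 = 6; e = 2.2 − 6 = -3.8
m=20: ŷ = 2 + 0.4·20 = 10; e = 11.4 − 10 = 1.4
m=40: ŷ = 2 + 0.4·40 = 18; e = 19.4 − 18 = 1.4
m=50: ŷ = 2 + 0.4·50 = 22; e = 19 − 22 = -3
m=70: ŷ = 2 + 0.4·70 = 30; e = 34.8 − 30 = 4.8
m=80: ŷ = 2 + 0.4·80 = 34; e = 36.2 − 34 = 2.2
m=100: ŷ = 2 + 0.4·100 = 42; e = 42.6 − 42 = 0.6
m=120: ŷ = 2 + 0.4·120 = 50; e = 47.6 − 50 = -2.4
m=150: ŷ = 2 + 0.4·150 = 62; e = 60.8 − 62 = -1.2

-3.8, 1.4, 1.4, -3, 4.8, 2.2, 0.6, -2.4, -1.2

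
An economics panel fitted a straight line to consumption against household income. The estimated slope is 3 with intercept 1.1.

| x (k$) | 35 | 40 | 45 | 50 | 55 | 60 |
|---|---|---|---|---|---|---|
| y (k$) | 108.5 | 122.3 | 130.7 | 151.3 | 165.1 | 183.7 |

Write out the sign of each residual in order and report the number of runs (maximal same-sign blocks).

x=35: ŷ = 1.1 + 3·35 = 106.1; e = 108.5 − 106.1 = 2.4
x=40: ŷ = 1.1 + 3·40 = 121.1; e = 122.3 − 121.1 = 1.2
x=45: ŷ = 1.1 + 3·45 = 136.1; e = 130.7 − 136.1 = -5.4
x=50: ŷ = 1.1 + 3·50 = 151.1; e = 151.3 − 151.1 = 0.2
x=55: ŷ = 1.1 + 3·55 = 166.1; e = 165.1 − 166.1 = -1
x=60: ŷ = 1.1 + 3·60 = 181.1; e = 183.7 − 181.1 = 2.6
Signs: + + − + − +
Runs: +×2, −×1, +×1, −×1, +×1 → 5

5 runs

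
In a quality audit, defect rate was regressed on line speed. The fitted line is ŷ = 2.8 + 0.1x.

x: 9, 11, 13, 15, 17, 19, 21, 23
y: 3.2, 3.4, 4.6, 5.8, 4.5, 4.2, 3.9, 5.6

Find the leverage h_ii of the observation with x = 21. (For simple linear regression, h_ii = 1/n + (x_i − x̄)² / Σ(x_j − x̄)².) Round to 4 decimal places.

x̄ = (9 + 11 + 13 + 15 + 17 + 19 + 21 + 23)/8 = 16
Σ(x − x̄)² = 49 + 25 + 9 + 1 + 1 + 9 + 25 + 49 = 168
h = 1/8 + (5)²/168 = 0.125 + 0.14881 = 0.2738

h = 0.2738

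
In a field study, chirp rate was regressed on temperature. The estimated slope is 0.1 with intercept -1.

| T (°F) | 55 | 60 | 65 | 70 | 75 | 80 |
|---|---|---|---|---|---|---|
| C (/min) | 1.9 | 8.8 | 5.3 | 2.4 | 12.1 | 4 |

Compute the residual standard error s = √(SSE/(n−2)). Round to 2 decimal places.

s = 4.32

T=55: ŷ = -1 + 0.1·55 = 4.5; e = 1.9 − 4.5 = -2.6
T=60: ŷ = -1 + 0.1·60 = 5; e = 8.8 − 5 = 3.8
T=65: ŷ = -1 + 0.1·65 = 5.5; e = 5.3 − 5.5 = -0.2
T=70: ŷ = -1 + 0.1·70 = 6; e = 2.4 − 6 = -3.6
T=75: ŷ = -1 + 0.1·75 = 6.5; e = 12.1 − 6.5 = 5.6
T=80: ŷ = -1 + 0.1·80 = 7; e = 4 − 7 = -3
SSE = 6.76 + 14.44 + 0.04 + 12.96 + 31.36 + 9 = 74.56
s = √(74.56/4) = √18.64 ≈ 4.32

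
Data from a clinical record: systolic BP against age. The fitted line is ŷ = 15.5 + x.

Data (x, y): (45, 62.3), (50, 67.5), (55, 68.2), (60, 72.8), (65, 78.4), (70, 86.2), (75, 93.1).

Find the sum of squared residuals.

SSE = 31.48

x=45: ŷ = 15.5 + 45 = 60.5; e = 62.3 − 60.5 = 1.8
x=50: ŷ = 15.5 + 50 = 65.5; e = 67.5 − 65.5 = 2
x=55: ŷ = 15.5 + 55 = 70.5; e = 68.2 − 70.5 = -2.3
x=60: ŷ = 15.5 + 60 = 75.5; e = 72.8 − 75.5 = -2.7
x=65: ŷ = 15.5 + 65 = 80.5; e = 78.4 − 80.5 = -2.1
x=70: ŷ = 15.5 + 70 = 85.5; e = 86.2 − 85.5 = 0.7
x=75: ŷ = 15.5 + 75 = 90.5; e = 93.1 − 90.5 = 2.6
SSE = 3.24 + 4 + 5.29 + 7.29 + 4.41 + 0.49 + 6.76 = 31.48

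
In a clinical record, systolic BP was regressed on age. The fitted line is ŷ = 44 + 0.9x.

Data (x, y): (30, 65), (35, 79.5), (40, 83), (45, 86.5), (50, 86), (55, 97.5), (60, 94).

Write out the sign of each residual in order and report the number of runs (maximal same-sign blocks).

5 runs

x=30: ŷ = 44 + 0.9·30 = 71; e = 65 − 71 = -6
x=35: ŷ = 44 + 0.9·35 = 75.5; e = 79.5 − 75.5 = 4
x=40: ŷ = 44 + 0.9·40 = 80; e = 83 − 80 = 3
x=45: ŷ = 44 + 0.9·45 = 84.5; e = 86.5 − 84.5 = 2
x=50: ŷ = 44 + 0.9·50 = 89; e = 86 − 89 = -3
x=55: ŷ = 44 + 0.9·55 = 93.5; e = 97.5 − 93.5 = 4
x=60: ŷ = 44 + 0.9·60 = 98; e = 94 − 98 = -4
Signs: − + + + − + −
Runs: −×1, +×3, −×1, +×1, −×1 → 5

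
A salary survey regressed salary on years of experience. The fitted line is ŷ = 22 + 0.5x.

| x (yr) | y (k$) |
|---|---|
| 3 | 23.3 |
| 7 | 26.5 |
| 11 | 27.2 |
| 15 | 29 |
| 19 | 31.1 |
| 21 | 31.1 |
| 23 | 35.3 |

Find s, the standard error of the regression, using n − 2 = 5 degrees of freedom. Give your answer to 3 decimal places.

s = 1.161

x=3: ŷ = 22 + 0.5·3 = 23.5; r = 23.3 − 23.5 = -0.2
x=7: ŷ = 22 + 0.5·7 = 25.5; r = 26.5 − 25.5 = 1
x=11: ŷ = 22 + 0.5·11 = 27.5; r = 27.2 − 27.5 = -0.3
x=15: ŷ = 22 + 0.5·15 = 29.5; r = 29 − 29.5 = -0.5
x=19: ŷ = 22 + 0.5·19 = 31.5; r = 31.1 − 31.5 = -0.4
x=21: ŷ = 22 + 0.5·21 = 32.5; r = 31.1 − 32.5 = -1.4
x=23: ŷ = 22 + 0.5·23 = 33.5; r = 35.3 − 33.5 = 1.8
SSE = 0.04 + 1 + 0.09 + 0.25 + 0.16 + 1.96 + 3.24 = 6.74
s = √(6.74/5) = √1.348 ≈ 1.161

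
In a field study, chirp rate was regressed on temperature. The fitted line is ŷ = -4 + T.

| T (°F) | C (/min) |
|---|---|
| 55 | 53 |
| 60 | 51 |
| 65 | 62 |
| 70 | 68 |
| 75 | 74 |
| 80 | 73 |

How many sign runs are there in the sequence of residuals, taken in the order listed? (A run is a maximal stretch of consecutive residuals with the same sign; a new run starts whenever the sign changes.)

T=55: ŷ = -4 + 55 = 51; e = 53 − 51 = 2
T=60: ŷ = -4 + 60 = 56; e = 51 − 56 = -5
T=65: ŷ = -4 + 65 = 61; e = 62 − 61 = 1
T=70: ŷ = -4 + 70 = 66; e = 68 − 66 = 2
T=75: ŷ = -4 + 75 = 71; e = 74 − 71 = 3
T=80: ŷ = -4 + 80 = 76; e = 73 − 76 = -3
Signs: + − + + + −
Runs: +×1, −×1, +×3, −×1 → 4

4 runs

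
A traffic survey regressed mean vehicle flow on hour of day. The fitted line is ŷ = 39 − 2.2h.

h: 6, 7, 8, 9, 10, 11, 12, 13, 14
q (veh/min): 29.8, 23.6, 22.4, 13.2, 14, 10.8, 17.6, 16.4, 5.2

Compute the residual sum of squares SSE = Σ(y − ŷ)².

SSE = 148

h=6: ŷ = 39 − 2.2·6 = 25.8; r = 29.8 − 25.8 = 4
h=7: ŷ = 39 − 2.2·7 = 23.6; r = 23.6 − 23.6 = 0
h=8: ŷ = 39 − 2.2·8 = 21.4; r = 22.4 − 21.4 = 1
h=9: ŷ = 39 − 2.2·9 = 19.2; r = 13.2 − 19.2 = -6
h=10: ŷ = 39 − 2.2·10 = 17; r = 14 − 17 = -3
h=11: ŷ = 39 − 2.2·11 = 14.8; r = 10.8 − 14.8 = -4
h=12: ŷ = 39 − 2.2·12 = 12.6; r = 17.6 − 12.6 = 5
h=13: ŷ = 39 − 2.2·13 = 10.4; r = 16.4 − 10.4 = 6
h=14: ŷ = 39 − 2.2·14 = 8.2; r = 5.2 − 8.2 = -3
SSE = 16 + 0 + 1 + 36 + 9 + 16 + 25 + 36 + 9 = 148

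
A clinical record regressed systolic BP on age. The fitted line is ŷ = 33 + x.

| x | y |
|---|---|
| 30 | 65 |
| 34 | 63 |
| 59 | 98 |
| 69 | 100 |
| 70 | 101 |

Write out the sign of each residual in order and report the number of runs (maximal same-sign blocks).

4 runs

x=30: ŷ = 33 + 30 = 63; e = 65 − 63 = 2
x=34: ŷ = 33 + 34 = 67; e = 63 − 67 = -4
x=59: ŷ = 33 + 59 = 92; e = 98 − 92 = 6
x=69: ŷ = 33 + 69 = 102; e = 100 − 102 = -2
x=70: ŷ = 33 + 70 = 103; e = 101 − 103 = -2
Signs: + − + − −
Runs: +×1, −×1, +×1, −×2 → 4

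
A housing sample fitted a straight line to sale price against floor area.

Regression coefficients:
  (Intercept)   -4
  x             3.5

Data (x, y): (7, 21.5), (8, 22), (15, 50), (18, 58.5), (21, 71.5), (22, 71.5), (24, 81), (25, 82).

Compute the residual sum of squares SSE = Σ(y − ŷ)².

SSE = 17

x=7: ŷ = -4 + 3.5·7 = 20.5; r = 21.5 − 20.5 = 1
x=8: ŷ = -4 + 3.5·8 = 24; r = 22 − 24 = -2
x=15: ŷ = -4 + 3.5·15 = 48.5; r = 50 − 48.5 = 1.5
x=18: ŷ = -4 + 3.5·18 = 59; r = 58.5 − 59 = -0.5
x=21: ŷ = -4 + 3.5·21 = 69.5; r = 71.5 − 69.5 = 2
x=22: ŷ = -4 + 3.5·22 = 73; r = 71.5 − 73 = -1.5
x=24: ŷ = -4 + 3.5·24 = 80; r = 81 − 80 = 1
x=25: ŷ = -4 + 3.5·25 = 83.5; r = 82 − 83.5 = -1.5
SSE = 1 + 4 + 2.25 + 0.25 + 4 + 2.25 + 1 + 2.25 = 17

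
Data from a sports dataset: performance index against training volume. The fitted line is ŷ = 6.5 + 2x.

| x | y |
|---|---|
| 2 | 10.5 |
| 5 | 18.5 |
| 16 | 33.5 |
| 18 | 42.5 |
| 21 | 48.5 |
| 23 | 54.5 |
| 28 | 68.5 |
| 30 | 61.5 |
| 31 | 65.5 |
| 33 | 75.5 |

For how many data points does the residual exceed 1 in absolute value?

7

x=2: ŷ = 6.5 + 2·2 = 10.5; e = 10.5 − 10.5 = 0
x=5: ŷ = 6.5 + 2·5 = 16.5; e = 18.5 − 16.5 = 2
x=16: ŷ = 6.5 + 2·16 = 38.5; e = 33.5 − 38.5 = -5
x=18: ŷ = 6.5 + 2·18 = 42.5; e = 42.5 − 42.5 = 0
x=21: ŷ = 6.5 + 2·21 = 48.5; e = 48.5 − 48.5 = 0
x=23: ŷ = 6.5 + 2·23 = 52.5; e = 54.5 − 52.5 = 2
x=28: ŷ = 6.5 + 2·28 = 62.5; e = 68.5 − 62.5 = 6
x=30: ŷ = 6.5 + 2·30 = 66.5; e = 61.5 − 66.5 = -5
x=31: ŷ = 6.5 + 2·31 = 68.5; e = 65.5 − 68.5 = -3
x=33: ŷ = 6.5 + 2·33 = 72.5; e = 75.5 − 72.5 = 3
|e| > 1: x=5 (|e|=2), x=16 (|e|=5), x=23 (|e|=2), x=28 (|e|=6), x=30 (|e|=5), x=31 (|e|=3), x=33 (|e|=3) → 7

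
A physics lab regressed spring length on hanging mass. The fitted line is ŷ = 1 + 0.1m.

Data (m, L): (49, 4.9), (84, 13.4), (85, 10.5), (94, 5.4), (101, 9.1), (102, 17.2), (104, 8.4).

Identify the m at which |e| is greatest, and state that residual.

m = 102, e = 6

m=49: ŷ = 1 + 0.1·49 = 5.9; e = 4.9 − 5.9 = -1
m=84: ŷ = 1 + 0.1·84 = 9.4; e = 13.4 − 9.4 = 4
m=85: ŷ = 1 + 0.1·85 = 9.5; e = 10.5 − 9.5 = 1
m=94: ŷ = 1 + 0.1·94 = 10.4; e = 5.4 − 10.4 = -5
m=101: ŷ = 1 + 0.1·101 = 11.1; e = 9.1 − 11.1 = -2
m=102: ŷ = 1 + 0.1·102 = 11.2; e = 17.2 − 11.2 = 6
m=104: ŷ = 1 + 0.1·104 = 11.4; e = 8.4 − 11.4 = -3
Largest |e| is 6 at m = 102, residual 6.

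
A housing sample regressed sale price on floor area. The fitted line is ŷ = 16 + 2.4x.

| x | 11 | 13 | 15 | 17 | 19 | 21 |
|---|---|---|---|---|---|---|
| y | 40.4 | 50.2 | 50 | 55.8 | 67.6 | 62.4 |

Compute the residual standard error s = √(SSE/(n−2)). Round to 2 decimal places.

x=11: ŷ = 16 + 2.4·11 = 42.4; e = 40.4 − 42.4 = -2
x=13: ŷ = 16 + 2.4·13 = 47.2; e = 50.2 − 47.2 = 3
x=15: ŷ = 16 + 2.4·15 = 52; e = 50 − 52 = -2
x=17: ŷ = 16 + 2.4·17 = 56.8; e = 55.8 − 56.8 = -1
x=19: ŷ = 16 + 2.4·19 = 61.6; e = 67.6 − 61.6 = 6
x=21: ŷ = 16 + 2.4·21 = 66.4; e = 62.4 − 66.4 = -4
SSE = 4 + 9 + 4 + 1 + 36 + 16 = 70
s = √(70/4) = √17.5 ≈ 4.18

s = 4.18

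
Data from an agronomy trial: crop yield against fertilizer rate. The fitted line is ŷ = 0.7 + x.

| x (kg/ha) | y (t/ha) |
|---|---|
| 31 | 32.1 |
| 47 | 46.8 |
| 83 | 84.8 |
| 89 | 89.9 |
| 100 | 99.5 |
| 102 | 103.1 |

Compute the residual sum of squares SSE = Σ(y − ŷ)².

x=31: ŷ = 0.7 + 31 = 31.7; e = 32.1 − 31.7 = 0.4
x=47: ŷ = 0.7 + 47 = 47.7; e = 46.8 − 47.7 = -0.9
x=83: ŷ = 0.7 + 83 = 83.7; e = 84.8 − 83.7 = 1.1
x=89: ŷ = 0.7 + 89 = 89.7; e = 89.9 − 89.7 = 0.2
x=100: ŷ = 0.7 + 100 = 100.7; e = 99.5 − 100.7 = -1.2
x=102: ŷ = 0.7 + 102 = 102.7; e = 103.1 − 102.7 = 0.4
SSE = 0.16 + 0.81 + 1.21 + 0.04 + 1.44 + 0.16 = 3.82

SSE = 3.82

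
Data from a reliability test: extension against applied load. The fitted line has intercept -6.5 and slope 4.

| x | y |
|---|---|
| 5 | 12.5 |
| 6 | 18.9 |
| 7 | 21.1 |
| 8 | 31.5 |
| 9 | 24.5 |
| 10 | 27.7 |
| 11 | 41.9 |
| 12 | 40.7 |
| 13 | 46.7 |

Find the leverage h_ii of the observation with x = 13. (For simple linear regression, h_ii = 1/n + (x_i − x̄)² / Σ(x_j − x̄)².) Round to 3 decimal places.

x̄ = (5 + 6 + 7 + 8 + 9 + 10 + 11 + 12 + 13)/9 = 9
Σ(x − x̄)² = 16 + 9 + 4 + 1 + 0 + 1 + 4 + 9 + 16 = 60
h = 1/9 + (4)²/60 = 0.111111 + 0.266667 = 0.378

h = 0.378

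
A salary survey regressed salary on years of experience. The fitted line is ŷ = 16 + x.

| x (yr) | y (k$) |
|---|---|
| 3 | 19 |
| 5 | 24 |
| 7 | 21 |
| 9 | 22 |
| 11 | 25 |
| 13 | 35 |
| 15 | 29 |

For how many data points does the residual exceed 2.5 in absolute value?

3

x=3: ŷ = 16 + 3 = 19; e = 19 − 19 = 0
x=5: ŷ = 16 + 5 = 21; e = 24 − 21 = 3
x=7: ŷ = 16 + 7 = 23; e = 21 − 23 = -2
x=9: ŷ = 16 + 9 = 25; e = 22 − 25 = -3
x=11: ŷ = 16 + 11 = 27; e = 25 − 27 = -2
x=13: ŷ = 16 + 13 = 29; e = 35 − 29 = 6
x=15: ŷ = 16 + 15 = 31; e = 29 − 31 = -2
|e| > 2.5: x=5 (|e|=3), x=9 (|e|=3), x=13 (|e|=6) → 3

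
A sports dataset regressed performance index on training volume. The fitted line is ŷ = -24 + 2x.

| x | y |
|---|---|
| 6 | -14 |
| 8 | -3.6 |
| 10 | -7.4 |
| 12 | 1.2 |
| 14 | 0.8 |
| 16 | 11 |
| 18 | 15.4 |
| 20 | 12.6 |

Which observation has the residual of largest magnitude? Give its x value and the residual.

x=6: ŷ = -24 + 2·6 = -12; e = -14 − (-12) = -2
x=8: ŷ = -24 + 2·8 = -8; e = -3.6 − (-8) = 4.4
x=10: ŷ = -24 + 2·10 = -4; e = -7.4 − (-4) = -3.4
x=12: ŷ = -24 + 2·12 = 0; e = 1.2 − 0 = 1.2
x=14: ŷ = -24 + 2·14 = 4; e = 0.8 − 4 = -3.2
x=16: ŷ = -24 + 2·16 = 8; e = 11 − 8 = 3
x=18: ŷ = -24 + 2·18 = 12; e = 15.4 − 12 = 3.4
x=20: ŷ = -24 + 2·20 = 16; e = 12.6 − 16 = -3.4
Largest |e| is 4.4 at x = 8, residual 4.4.

x = 8, e = 4.4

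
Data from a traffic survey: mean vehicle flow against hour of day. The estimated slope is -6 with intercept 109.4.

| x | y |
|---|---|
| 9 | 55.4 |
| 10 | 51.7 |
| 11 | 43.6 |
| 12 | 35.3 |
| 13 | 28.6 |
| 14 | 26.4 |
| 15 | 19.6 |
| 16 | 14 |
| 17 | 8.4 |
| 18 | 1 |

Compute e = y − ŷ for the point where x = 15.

ŷ = 109.4 − 6·15 = 19.4
e = 19.6 − 19.4 = 0.2

e = 0.2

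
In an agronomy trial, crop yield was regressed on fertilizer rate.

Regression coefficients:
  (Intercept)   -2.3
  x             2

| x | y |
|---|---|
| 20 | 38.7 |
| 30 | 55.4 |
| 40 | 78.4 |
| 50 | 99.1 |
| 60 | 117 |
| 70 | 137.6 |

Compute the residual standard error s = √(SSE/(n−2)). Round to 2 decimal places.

x=20: ŷ = -2.3 + 2·20 = 37.7; e = 38.7 − 37.7 = 1
x=30: ŷ = -2.3 + 2·30 = 57.7; e = 55.4 − 57.7 = -2.3
x=40: ŷ = -2.3 + 2·40 = 77.7; e = 78.4 − 77.7 = 0.7
x=50: ŷ = -2.3 + 2·50 = 97.7; e = 99.1 − 97.7 = 1.4
x=60: ŷ = -2.3 + 2·60 = 117.7; e = 117 − 117.7 = -0.7
x=70: ŷ = -2.3 + 2·70 = 137.7; e = 137.6 − 137.7 = -0.1
SSE = 1 + 5.29 + 0.49 + 1.96 + 0.49 + 0.01 = 9.24
s = √(9.24/4) = √2.31 ≈ 1.52

s = 1.52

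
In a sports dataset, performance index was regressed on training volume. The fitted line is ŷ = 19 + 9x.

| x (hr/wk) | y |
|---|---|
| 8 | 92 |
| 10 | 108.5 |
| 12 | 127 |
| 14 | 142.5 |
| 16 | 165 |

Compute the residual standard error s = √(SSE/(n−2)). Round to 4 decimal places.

s = 1.9579

x=8: ŷ = 19 + 9·8 = 91; r = 92 − 91 = 1
x=10: ŷ = 19 + 9·10 = 109; r = 108.5 − 109 = -0.5
x=12: ŷ = 19 + 9·12 = 127; r = 127 − 127 = 0
x=14: ŷ = 19 + 9·14 = 145; r = 142.5 − 145 = -2.5
x=16: ŷ = 19 + 9·16 = 163; r = 165 − 163 = 2
SSE = 1 + 0.25 + 0 + 6.25 + 4 = 11.5
s = √(11.5/3) = √3.83333 ≈ 1.9579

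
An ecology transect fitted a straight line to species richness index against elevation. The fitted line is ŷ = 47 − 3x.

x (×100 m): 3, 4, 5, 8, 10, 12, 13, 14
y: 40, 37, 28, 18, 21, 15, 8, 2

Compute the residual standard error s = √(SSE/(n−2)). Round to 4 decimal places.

x=3: ŷ = 47 − 3·3 = 38; r = 40 − 38 = 2
x=4: ŷ = 47 − 3·4 = 35; r = 37 − 35 = 2
x=5: ŷ = 47 − 3·5 = 32; r = 28 − 32 = -4
x=8: ŷ = 47 − 3·8 = 23; r = 18 − 23 = -5
x=10: ŷ = 47 − 3·10 = 17; r = 21 − 17 = 4
x=12: ŷ = 47 − 3·12 = 11; r = 15 − 11 = 4
x=13: ŷ = 47 − 3·13 = 8; r = 8 − 8 = 0
x=14: ŷ = 47 − 3·14 = 5; r = 2 − 5 = -3
SSE = 4 + 4 + 16 + 25 + 16 + 16 + 0 + 9 = 90
s = √(90/6) = √15 ≈ 3.8730

s = 3.8730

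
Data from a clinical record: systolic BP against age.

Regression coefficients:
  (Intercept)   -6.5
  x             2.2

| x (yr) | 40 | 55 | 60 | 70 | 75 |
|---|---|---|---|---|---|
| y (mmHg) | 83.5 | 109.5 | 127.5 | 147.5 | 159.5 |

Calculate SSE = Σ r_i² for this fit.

SSE = 34

x=40: ŷ = -6.5 + 2.2·40 = 81.5; r = 83.5 − 81.5 = 2
x=55: ŷ = -6.5 + 2.2·55 = 114.5; r = 109.5 − 114.5 = -5
x=60: ŷ = -6.5 + 2.2·60 = 125.5; r = 127.5 − 125.5 = 2
x=70: ŷ = -6.5 + 2.2·70 = 147.5; r = 147.5 − 147.5 = 0
x=75: ŷ = -6.5 + 2.2·75 = 158.5; r = 159.5 − 158.5 = 1
SSE = 4 + 25 + 4 + 0 + 1 = 34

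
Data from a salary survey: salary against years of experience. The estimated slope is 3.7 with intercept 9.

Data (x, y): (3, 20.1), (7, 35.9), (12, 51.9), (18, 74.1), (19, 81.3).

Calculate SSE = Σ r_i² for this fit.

x=3: ŷ = 9 + 3.7·3 = 20.1; r = 20.1 − 20.1 = 0
x=7: ŷ = 9 + 3.7·7 = 34.9; r = 35.9 − 34.9 = 1
x=12: ŷ = 9 + 3.7·12 = 53.4; r = 51.9 − 53.4 = -1.5
x=18: ŷ = 9 + 3.7·18 = 75.6; r = 74.1 − 75.6 = -1.5
x=19: ŷ = 9 + 3.7·19 = 79.3; r = 81.3 − 79.3 = 2
SSE = 0 + 1 + 2.25 + 2.25 + 4 = 9.5

SSE = 9.5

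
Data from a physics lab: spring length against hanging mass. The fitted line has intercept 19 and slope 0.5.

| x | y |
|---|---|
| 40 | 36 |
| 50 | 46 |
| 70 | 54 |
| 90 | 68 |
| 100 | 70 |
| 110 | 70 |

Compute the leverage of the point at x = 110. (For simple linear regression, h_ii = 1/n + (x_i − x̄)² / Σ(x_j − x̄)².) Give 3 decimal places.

x̄ = (40 + 50 + 70 + 90 + 100 + 110)/6 = 76.6667
Σ(x − x̄)² = 1344.44 + 711.111 + 44.4444 + 177.778 + 544.444 + 1111.11 = 3933.33
h = 1/6 + (33.3333)²/3933.33 = 0.166667 + 0.282486 = 0.449

h = 0.449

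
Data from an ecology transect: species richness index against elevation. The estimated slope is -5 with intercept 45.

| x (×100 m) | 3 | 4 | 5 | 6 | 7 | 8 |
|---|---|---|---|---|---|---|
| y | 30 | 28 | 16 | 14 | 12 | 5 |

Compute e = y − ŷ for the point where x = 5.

ŷ = 45 − 5·5 = 20
e = 16 − 20 = -4

e = -4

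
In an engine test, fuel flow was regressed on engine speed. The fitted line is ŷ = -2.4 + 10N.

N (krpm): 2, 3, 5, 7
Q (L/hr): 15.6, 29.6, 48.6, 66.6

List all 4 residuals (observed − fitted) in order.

N=2: ŷ = -2.4 + 10·2 = 17.6; r = 15.6 − 17.6 = -2
N=3: ŷ = -2.4 + 10·3 = 27.6; r = 29.6 − 27.6 = 2
N=5: ŷ = -2.4 + 10·5 = 47.6; r = 48.6 − 47.6 = 1
N=7: ŷ = -2.4 + 10·7 = 67.6; r = 66.6 − 67.6 = -1

-2, 2, 1, -1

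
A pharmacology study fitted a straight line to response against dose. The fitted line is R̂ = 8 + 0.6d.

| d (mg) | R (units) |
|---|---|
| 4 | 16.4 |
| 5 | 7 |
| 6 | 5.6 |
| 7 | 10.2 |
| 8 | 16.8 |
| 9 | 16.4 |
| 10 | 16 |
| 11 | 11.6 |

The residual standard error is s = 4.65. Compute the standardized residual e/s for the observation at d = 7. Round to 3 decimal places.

R̂ = 8 + 0.6·7 = 12.2
e = 10.2 − 12.2 = -2
e/s = -2 / 4.65 = -0.430

-0.430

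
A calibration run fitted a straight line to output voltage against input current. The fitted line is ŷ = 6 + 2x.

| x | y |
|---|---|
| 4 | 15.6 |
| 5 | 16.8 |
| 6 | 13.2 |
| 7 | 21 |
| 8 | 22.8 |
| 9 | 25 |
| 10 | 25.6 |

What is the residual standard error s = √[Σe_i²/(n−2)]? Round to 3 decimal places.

x=4: ŷ = 6 + 2·4 = 14; e = 15.6 − 14 = 1.6
x=5: ŷ = 6 + 2·5 = 16; e = 16.8 − 16 = 0.8
x=6: ŷ = 6 + 2·6 = 18; e = 13.2 − 18 = -4.8
x=7: ŷ = 6 + 2·7 = 20; e = 21 − 20 = 1
x=8: ŷ = 6 + 2·8 = 22; e = 22.8 − 22 = 0.8
x=9: ŷ = 6 + 2·9 = 24; e = 25 − 24 = 1
x=10: ŷ = 6 + 2·10 = 26; e = 25.6 − 26 = -0.4
SSE = 2.56 + 0.64 + 23.04 + 1 + 0.64 + 1 + 0.16 = 29.04
s = √(29.04/5) = √5.808 ≈ 2.410

s = 2.410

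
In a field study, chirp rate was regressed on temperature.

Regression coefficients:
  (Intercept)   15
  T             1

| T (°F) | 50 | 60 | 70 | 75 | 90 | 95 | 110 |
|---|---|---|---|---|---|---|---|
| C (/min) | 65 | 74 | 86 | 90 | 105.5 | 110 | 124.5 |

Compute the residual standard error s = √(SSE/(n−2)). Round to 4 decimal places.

s = 0.7071

T=50: Ĉ = 15 + 50 = 65; e = 65 − 65 = 0
T=60: Ĉ = 15 + 60 = 75; e = 74 − 75 = -1
T=70: Ĉ = 15 + 70 = 85; e = 86 − 85 = 1
T=75: Ĉ = 15 + 75 = 90; e = 90 − 90 = 0
T=90: Ĉ = 15 + 90 = 105; e = 105.5 − 105 = 0.5
T=95: Ĉ = 15 + 95 = 110; e = 110 − 110 = 0
T=110: Ĉ = 15 + 110 = 125; e = 124.5 − 125 = -0.5
SSE = 0 + 1 + 1 + 0 + 0.25 + 0 + 0.25 = 2.5
s = √(2.5/5) = √0.5 ≈ 0.7071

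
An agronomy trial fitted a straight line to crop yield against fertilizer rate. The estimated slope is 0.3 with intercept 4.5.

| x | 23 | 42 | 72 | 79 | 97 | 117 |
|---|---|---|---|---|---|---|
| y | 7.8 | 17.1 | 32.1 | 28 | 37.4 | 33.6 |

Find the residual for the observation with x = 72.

e = 6

ŷ = 4.5 + 0.3·72 = 26.1
e = 32.1 − 26.1 = 6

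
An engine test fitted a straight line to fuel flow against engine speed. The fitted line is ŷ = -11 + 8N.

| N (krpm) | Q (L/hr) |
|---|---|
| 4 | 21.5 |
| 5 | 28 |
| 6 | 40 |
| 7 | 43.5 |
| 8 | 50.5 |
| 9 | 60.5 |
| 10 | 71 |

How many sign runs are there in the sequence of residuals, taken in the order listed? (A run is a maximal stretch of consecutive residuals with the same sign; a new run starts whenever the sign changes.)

5 runs

N=4: ŷ = -11 + 8·4 = 21; e = 21.5 − 21 = 0.5
N=5: ŷ = -11 + 8·5 = 29; e = 28 − 29 = -1
N=6: ŷ = -11 + 8·6 = 37; e = 40 − 37 = 3
N=7: ŷ = -11 + 8·7 = 45; e = 43.5 − 45 = -1.5
N=8: ŷ = -11 + 8·8 = 53; e = 50.5 − 53 = -2.5
N=9: ŷ = -11 + 8·9 = 61; e = 60.5 − 61 = -0.5
N=10: ŷ = -11 + 8·10 = 69; e = 71 − 69 = 2
Signs: + − + − − − +
Runs: +×1, −×1, +×1, −×3, +×1 → 5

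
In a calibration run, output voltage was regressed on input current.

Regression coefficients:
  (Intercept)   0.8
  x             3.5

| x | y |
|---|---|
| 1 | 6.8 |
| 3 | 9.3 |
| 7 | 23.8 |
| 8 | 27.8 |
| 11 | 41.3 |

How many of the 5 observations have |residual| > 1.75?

x=1: ŷ = 0.8 + 3.5·1 = 4.3; r = 6.8 − 4.3 = 2.5
x=3: ŷ = 0.8 + 3.5·3 = 11.3; r = 9.3 − 11.3 = -2
x=7: ŷ = 0.8 + 3.5·7 = 25.3; r = 23.8 − 25.3 = -1.5
x=8: ŷ = 0.8 + 3.5·8 = 28.8; r = 27.8 − 28.8 = -1
x=11: ŷ = 0.8 + 3.5·11 = 39.3; r = 41.3 − 39.3 = 2
|r| > 1.75: x=1 (|r|=2.5), x=3 (|r|=2), x=11 (|r|=2) → 3

3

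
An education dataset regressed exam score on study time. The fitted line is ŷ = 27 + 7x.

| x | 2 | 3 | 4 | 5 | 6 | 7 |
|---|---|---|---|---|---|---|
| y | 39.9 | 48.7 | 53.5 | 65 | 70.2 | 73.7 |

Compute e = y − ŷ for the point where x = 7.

e = -2.3

ŷ = 27 + 7·7 = 76
e = 73.7 − 76 = -2.3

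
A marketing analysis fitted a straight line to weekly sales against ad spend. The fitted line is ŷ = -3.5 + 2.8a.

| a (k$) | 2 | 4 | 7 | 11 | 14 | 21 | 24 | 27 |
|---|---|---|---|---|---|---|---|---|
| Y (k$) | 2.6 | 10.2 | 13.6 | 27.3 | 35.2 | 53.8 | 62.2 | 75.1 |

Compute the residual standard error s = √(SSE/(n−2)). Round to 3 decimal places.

a=2: ŷ = -3.5 + 2.8·2 = 2.1; r = 2.6 − 2.1 = 0.5
a=4: ŷ = -3.5 + 2.8·4 = 7.7; r = 10.2 − 7.7 = 2.5
a=7: ŷ = -3.5 + 2.8·7 = 16.1; r = 13.6 − 16.1 = -2.5
a=11: ŷ = -3.5 + 2.8·11 = 27.3; r = 27.3 − 27.3 = 0
a=14: ŷ = -3.5 + 2.8·14 = 35.7; r = 35.2 − 35.7 = -0.5
a=21: ŷ = -3.5 + 2.8·21 = 55.3; r = 53.8 − 55.3 = -1.5
a=24: ŷ = -3.5 + 2.8·24 = 63.7; r = 62.2 − 63.7 = -1.5
a=27: ŷ = -3.5 + 2.8·27 = 72.1; r = 75.1 − 72.1 = 3
SSE = 0.25 + 6.25 + 6.25 + 0 + 0.25 + 2.25 + 2.25 + 9 = 26.5
s = √(26.5/6) = √4.41667 ≈ 2.102

s = 2.102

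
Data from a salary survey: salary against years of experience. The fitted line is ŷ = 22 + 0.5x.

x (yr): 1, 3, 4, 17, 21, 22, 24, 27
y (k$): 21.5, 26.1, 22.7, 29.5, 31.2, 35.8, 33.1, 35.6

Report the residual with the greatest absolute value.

e = 2.8

x=1: ŷ = 22 + 0.5·1 = 22.5; e = 21.5 − 22.5 = -1
x=3: ŷ = 22 + 0.5·3 = 23.5; e = 26.1 − 23.5 = 2.6
x=4: ŷ = 22 + 0.5·4 = 24; e = 22.7 − 24 = -1.3
x=17: ŷ = 22 + 0.5·17 = 30.5; e = 29.5 − 30.5 = -1
x=21: ŷ = 22 + 0.5·21 = 32.5; e = 31.2 − 32.5 = -1.3
x=22: ŷ = 22 + 0.5·22 = 33; e = 35.8 − 33 = 2.8
x=24: ŷ = 22 + 0.5·24 = 34; e = 33.1 − 34 = -0.9
x=27: ŷ = 22 + 0.5·27 = 35.5; e = 35.6 − 35.5 = 0.1
Largest |e| is 2.8 at x = 22, residual 2.8.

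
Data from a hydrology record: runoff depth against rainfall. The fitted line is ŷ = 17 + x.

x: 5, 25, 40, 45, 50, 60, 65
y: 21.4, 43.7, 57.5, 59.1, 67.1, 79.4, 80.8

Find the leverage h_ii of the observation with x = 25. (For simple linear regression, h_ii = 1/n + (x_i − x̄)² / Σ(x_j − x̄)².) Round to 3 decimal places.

x̄ = (5 + 25 + 40 + 45 + 50 + 60 + 65)/7 = 41.4286
Σ(x − x̄)² = 1327.04 + 269.898 + 2.04082 + 12.7551 + 73.4694 + 344.898 + 555.612 = 2585.71
h = 1/7 + (-16.4286)²/2585.71 = 0.142857 + 0.10438 = 0.247

h = 0.247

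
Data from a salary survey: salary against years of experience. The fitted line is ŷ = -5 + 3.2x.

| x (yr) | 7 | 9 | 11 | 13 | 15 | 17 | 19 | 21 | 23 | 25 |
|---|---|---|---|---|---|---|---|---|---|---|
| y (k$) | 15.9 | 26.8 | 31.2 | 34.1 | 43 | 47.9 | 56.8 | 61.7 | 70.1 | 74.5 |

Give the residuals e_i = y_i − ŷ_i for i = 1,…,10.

x=7: ŷ = -5 + 3.2·7 = 17.4; e = 15.9 − 17.4 = -1.5
x=9: ŷ = -5 + 3.2·9 = 23.8; e = 26.8 − 23.8 = 3
x=11: ŷ = -5 + 3.2·11 = 30.2; e = 31.2 − 30.2 = 1
x=13: ŷ = -5 + 3.2·13 = 36.6; e = 34.1 − 36.6 = -2.5
x=15: ŷ = -5 + 3.2·15 = 43; e = 43 − 43 = 0
x=17: ŷ = -5 + 3.2·17 = 49.4; e = 47.9 − 49.4 = -1.5
x=19: ŷ = -5 + 3.2·19 = 55.8; e = 56.8 − 55.8 = 1
x=21: ŷ = -5 + 3.2·21 = 62.2; e = 61.7 − 62.2 = -0.5
x=23: ŷ = -5 + 3.2·23 = 68.6; e = 70.1 − 68.6 = 1.5
x=25: ŷ = -5 + 3.2·25 = 75; e = 74.5 − 75 = -0.5

-1.5, 3, 1, -2.5, 0, -1.5, 1, -0.5, 1.5, -0.5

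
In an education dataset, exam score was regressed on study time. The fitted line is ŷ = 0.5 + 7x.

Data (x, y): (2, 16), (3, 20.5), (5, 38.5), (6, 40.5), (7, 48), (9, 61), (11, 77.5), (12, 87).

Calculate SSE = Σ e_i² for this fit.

SSE = 31

x=2: ŷ = 0.5 + 7·2 = 14.5; e = 16 − 14.5 = 1.5
x=3: ŷ = 0.5 + 7·3 = 21.5; e = 20.5 − 21.5 = -1
x=5: ŷ = 0.5 + 7·5 = 35.5; e = 38.5 − 35.5 = 3
x=6: ŷ = 0.5 + 7·6 = 42.5; e = 40.5 − 42.5 = -2
x=7: ŷ = 0.5 + 7·7 = 49.5; e = 48 − 49.5 = -1.5
x=9: ŷ = 0.5 + 7·9 = 63.5; e = 61 − 63.5 = -2.5
x=11: ŷ = 0.5 + 7·11 = 77.5; e = 77.5 − 77.5 = 0
x=12: ŷ = 0.5 + 7·12 = 84.5; e = 87 − 84.5 = 2.5
SSE = 2.25 + 1 + 9 + 4 + 2.25 + 6.25 + 0 + 6.25 = 31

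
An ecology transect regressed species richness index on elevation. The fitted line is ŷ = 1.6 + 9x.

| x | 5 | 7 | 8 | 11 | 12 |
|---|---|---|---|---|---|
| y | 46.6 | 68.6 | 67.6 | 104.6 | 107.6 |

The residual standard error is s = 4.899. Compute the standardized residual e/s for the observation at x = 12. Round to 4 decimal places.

ŷ = 1.6 + 9·12 = 109.6
e = 107.6 − 109.6 = -2
e/s = -2 / 4.899 = -0.4082

-0.4082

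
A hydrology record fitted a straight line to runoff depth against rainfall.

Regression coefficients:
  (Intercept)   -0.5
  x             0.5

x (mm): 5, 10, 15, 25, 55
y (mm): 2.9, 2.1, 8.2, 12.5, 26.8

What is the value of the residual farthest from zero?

r = -2.4

x=5: ŷ = -0.5 + 0.5·5 = 2; r = 2.9 − 2 = 0.9
x=10: ŷ = -0.5 + 0.5·10 = 4.5; r = 2.1 − 4.5 = -2.4
x=15: ŷ = -0.5 + 0.5·15 = 7; r = 8.2 − 7 = 1.2
x=25: ŷ = -0.5 + 0.5·25 = 12; r = 12.5 − 12 = 0.5
x=55: ŷ = -0.5 + 0.5·55 = 27; r = 26.8 − 27 = -0.2
Largest |r| is 2.4 at x = 10, residual -2.4.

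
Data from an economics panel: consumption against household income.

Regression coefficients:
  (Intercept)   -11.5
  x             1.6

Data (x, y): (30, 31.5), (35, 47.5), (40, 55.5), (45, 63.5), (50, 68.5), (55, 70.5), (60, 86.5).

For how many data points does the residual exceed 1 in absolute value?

x=30: ŷ = -11.5 + 1.6·30 = 36.5; r = 31.5 − 36.5 = -5
x=35: ŷ = -11.5 + 1.6·35 = 44.5; r = 47.5 − 44.5 = 3
x=40: ŷ = -11.5 + 1.6·40 = 52.5; r = 55.5 − 52.5 = 3
x=45: ŷ = -11.5 + 1.6·45 = 60.5; r = 63.5 − 60.5 = 3
x=50: ŷ = -11.5 + 1.6·50 = 68.5; r = 68.5 − 68.5 = 0
x=55: ŷ = -11.5 + 1.6·55 = 76.5; r = 70.5 − 76.5 = -6
x=60: ŷ = -11.5 + 1.6·60 = 84.5; r = 86.5 − 84.5 = 2
|r| > 1: x=30 (|r|=5), x=35 (|r|=3), x=40 (|r|=3), x=45 (|r|=3), x=55 (|r|=6), x=60 (|r|=2) → 6

6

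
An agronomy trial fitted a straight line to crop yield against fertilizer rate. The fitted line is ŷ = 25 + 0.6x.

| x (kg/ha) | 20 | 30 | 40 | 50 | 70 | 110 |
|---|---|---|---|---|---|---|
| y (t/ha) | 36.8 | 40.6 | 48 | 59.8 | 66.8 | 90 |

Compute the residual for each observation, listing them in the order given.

-0.2, -2.4, -1, 4.8, -0.2, -1

x=20: ŷ = 25 + 0.6·20 = 37; r = 36.8 − 37 = -0.2
x=30: ŷ = 25 + 0.6·30 = 43; r = 40.6 − 43 = -2.4
x=40: ŷ = 25 + 0.6·40 = 49; r = 48 − 49 = -1
x=50: ŷ = 25 + 0.6·50 = 55; r = 59.8 − 55 = 4.8
x=70: ŷ = 25 + 0.6·70 = 67; r = 66.8 − 67 = -0.2
x=110: ŷ = 25 + 0.6·110 = 91; r = 90 − 91 = -1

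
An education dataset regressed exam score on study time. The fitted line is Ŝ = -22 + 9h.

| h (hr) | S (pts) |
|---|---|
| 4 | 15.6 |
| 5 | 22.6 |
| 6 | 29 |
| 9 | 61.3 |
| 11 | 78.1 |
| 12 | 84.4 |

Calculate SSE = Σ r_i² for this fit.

SSE = 20.78

h=4: Ŝ = -22 + 9·4 = 14; r = 15.6 − 14 = 1.6
h=5: Ŝ = -22 + 9·5 = 23; r = 22.6 − 23 = -0.4
h=6: Ŝ = -22 + 9·6 = 32; r = 29 − 32 = -3
h=9: Ŝ = -22 + 9·9 = 59; r = 61.3 − 59 = 2.3
h=11: Ŝ = -22 + 9·11 = 77; r = 78.1 − 77 = 1.1
h=12: Ŝ = -22 + 9·12 = 86; r = 84.4 − 86 = -1.6
SSE = 2.56 + 0.16 + 9 + 5.29 + 1.21 + 2.56 = 20.78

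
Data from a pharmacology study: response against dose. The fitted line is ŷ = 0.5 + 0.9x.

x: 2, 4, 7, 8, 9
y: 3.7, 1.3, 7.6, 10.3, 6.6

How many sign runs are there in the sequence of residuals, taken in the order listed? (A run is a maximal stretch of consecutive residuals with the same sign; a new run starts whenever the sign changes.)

x=2: ŷ = 0.5 + 0.9·2 = 2.3; e = 3.7 − 2.3 = 1.4
x=4: ŷ = 0.5 + 0.9·4 = 4.1; e = 1.3 − 4.1 = -2.8
x=7: ŷ = 0.5 + 0.9·7 = 6.8; e = 7.6 − 6.8 = 0.8
x=8: ŷ = 0.5 + 0.9·8 = 7.7; e = 10.3 − 7.7 = 2.6
x=9: ŷ = 0.5 + 0.9·9 = 8.6; e = 6.6 − 8.6 = -2
Signs: + − + + −
Runs: +×1, −×1, +×2, −×1 → 4

4 runs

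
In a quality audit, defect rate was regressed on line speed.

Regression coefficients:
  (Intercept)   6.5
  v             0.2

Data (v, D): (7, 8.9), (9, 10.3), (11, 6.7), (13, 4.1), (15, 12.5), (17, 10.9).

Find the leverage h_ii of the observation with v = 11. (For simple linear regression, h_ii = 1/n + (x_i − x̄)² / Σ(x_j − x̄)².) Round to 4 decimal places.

v̄ = (7 + 9 + 11 + 13 + 15 + 17)/6 = 12
Σ(v − v̄)² = 25 + 9 + 1 + 1 + 9 + 25 = 70
h = 1/6 + (-1)²/70 = 0.166667 + 0.0142857 = 0.1810

h = 0.1810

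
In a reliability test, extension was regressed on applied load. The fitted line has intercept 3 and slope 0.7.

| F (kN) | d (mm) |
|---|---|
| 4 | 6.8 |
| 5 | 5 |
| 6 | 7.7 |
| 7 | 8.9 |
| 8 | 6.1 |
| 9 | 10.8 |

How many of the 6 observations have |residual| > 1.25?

F=4: ŷ = 3 + 0.7·4 = 5.8; r = 6.8 − 5.8 = 1
F=5: ŷ = 3 + 0.7·5 = 6.5; r = 5 − 6.5 = -1.5
F=6: ŷ = 3 + 0.7·6 = 7.2; r = 7.7 − 7.2 = 0.5
F=7: ŷ = 3 + 0.7·7 = 7.9; r = 8.9 − 7.9 = 1
F=8: ŷ = 3 + 0.7·8 = 8.6; r = 6.1 − 8.6 = -2.5
F=9: ŷ = 3 + 0.7·9 = 9.3; r = 10.8 − 9.3 = 1.5
|r| > 1.25: F=5 (|r|=1.5), F=8 (|r|=2.5), F=9 (|r|=1.5) → 3

3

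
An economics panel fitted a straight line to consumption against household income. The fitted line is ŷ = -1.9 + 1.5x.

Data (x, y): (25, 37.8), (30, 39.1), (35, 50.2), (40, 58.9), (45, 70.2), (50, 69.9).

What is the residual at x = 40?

ŷ = -1.9 + 1.5·40 = 58.1
e = 58.9 − 58.1 = 0.8

e = 0.8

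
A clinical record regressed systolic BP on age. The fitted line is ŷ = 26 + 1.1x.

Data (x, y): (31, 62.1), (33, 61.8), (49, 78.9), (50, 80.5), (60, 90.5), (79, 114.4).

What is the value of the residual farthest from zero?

x=31: ŷ = 26 + 1.1·31 = 60.1; e = 62.1 − 60.1 = 2
x=33: ŷ = 26 + 1.1·33 = 62.3; e = 61.8 − 62.3 = -0.5
x=49: ŷ = 26 + 1.1·49 = 79.9; e = 78.9 − 79.9 = -1
x=50: ŷ = 26 + 1.1·50 = 81; e = 80.5 − 81 = -0.5
x=60: ŷ = 26 + 1.1·60 = 92; e = 90.5 − 92 = -1.5
x=79: ŷ = 26 + 1.1·79 = 112.9; e = 114.4 − 112.9 = 1.5
Largest |e| is 2 at x = 31, residual 2.

e = 2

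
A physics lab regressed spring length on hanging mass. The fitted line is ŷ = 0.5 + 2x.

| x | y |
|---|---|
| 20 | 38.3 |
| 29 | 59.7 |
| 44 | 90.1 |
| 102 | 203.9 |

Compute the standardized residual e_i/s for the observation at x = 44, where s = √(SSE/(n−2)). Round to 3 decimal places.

x=20: ŷ = 0.5 + 2·20 = 40.5; e = 38.3 − 40.5 = -2.2
x=29: ŷ = 0.5 + 2·29 = 58.5; e = 59.7 − 58.5 = 1.2
x=44: ŷ = 0.5 + 2·44 = 88.5; e = 90.1 − 88.5 = 1.6
x=102: ŷ = 0.5 + 2·102 = 204.5; e = 203.9 − 204.5 = -0.6
SSE = 4.84 + 1.44 + 2.56 + 0.36 = 9.2
s = √(9.2/2) = 2.14476
e/s = 1.6 / 2.14476 = 0.746

0.746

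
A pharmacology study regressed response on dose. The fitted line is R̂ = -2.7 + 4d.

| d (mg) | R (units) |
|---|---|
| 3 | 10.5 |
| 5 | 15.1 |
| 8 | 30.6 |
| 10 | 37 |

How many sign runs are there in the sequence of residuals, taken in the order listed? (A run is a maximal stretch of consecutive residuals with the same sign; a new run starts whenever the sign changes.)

d=3: R̂ = -2.7 + 4·3 = 9.3; e = 10.5 − 9.3 = 1.2
d=5: R̂ = -2.7 + 4·5 = 17.3; e = 15.1 − 17.3 = -2.2
d=8: R̂ = -2.7 + 4·8 = 29.3; e = 30.6 − 29.3 = 1.3
d=10: R̂ = -2.7 + 4·10 = 37.3; e = 37 − 37.3 = -0.3
Signs: + − + −
Runs: +×1, −×1, +×1, −×1 → 4

4 runs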